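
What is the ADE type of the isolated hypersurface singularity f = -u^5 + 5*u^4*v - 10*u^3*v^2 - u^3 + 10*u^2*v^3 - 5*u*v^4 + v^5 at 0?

E8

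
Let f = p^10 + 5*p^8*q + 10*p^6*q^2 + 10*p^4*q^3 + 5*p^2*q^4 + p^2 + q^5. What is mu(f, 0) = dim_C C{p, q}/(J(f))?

The Hessian of f at 0 is [[2, 0], [0, 0]] with rank 1, so corank 1. A Groebner basis of the Jacobian ideal J(f) in C{p,q} is {q^4, p}; counting standard monomials gives mu = 4. Corank 1: A-series; mu = 4 gives A_4.

4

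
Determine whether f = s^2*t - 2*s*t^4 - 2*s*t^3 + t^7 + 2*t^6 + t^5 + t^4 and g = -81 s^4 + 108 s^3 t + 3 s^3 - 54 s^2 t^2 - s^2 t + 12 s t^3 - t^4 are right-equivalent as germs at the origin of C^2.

The Hessian of f at 0 is [[0, 0], [0, 0]] with rank 0, so corank 2. A Groebner basis of the Jacobian ideal J(f) in C{s,t} is {s*t^2, -s*t + t^3, s^2 + 4*s*t}; counting standard monomials gives mu = 5. Corank 2; j^3 = s^2*t has shape L^2 M (L != M), so D-series; mu = 5 gives D_5. The Hessian of g at 0 is [[0, 0], [0, 0]] with rank 0, so corank 2. A Groebner basis of the Jacobian ideal J(g) in C{s,t} is {s*t^2, s*t/12 + t^3, s^2 - s*t/3}; counting standard monomials gives mu = 5. Corank 2; j^3 = s^2*(3*s - t) has shape L^2 M (L != M), so D-series; mu = 5 gives D_5. Both have type D_5, hence right-equivalent.

Yes.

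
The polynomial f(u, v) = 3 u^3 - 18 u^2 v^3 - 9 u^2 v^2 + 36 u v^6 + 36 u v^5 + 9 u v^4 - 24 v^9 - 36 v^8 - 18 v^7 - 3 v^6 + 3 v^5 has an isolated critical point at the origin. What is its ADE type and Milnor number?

The Hessian of f at 0 has rank 0. Corank 2; j^3 = 3*u^3 is a perfect cube, so E-series; the 5-jet and mu = 8 give E_8.

Type E_8, Milnor number mu = 8.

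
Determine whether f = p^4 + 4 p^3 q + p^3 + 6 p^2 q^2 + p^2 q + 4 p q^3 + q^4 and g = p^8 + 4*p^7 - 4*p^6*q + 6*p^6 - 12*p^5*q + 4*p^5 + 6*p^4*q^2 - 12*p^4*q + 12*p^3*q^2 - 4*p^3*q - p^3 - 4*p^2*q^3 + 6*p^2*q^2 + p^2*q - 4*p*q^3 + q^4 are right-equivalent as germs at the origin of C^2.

Yes.

The Hessian of f at 0 has rank 0. Corank 2; j^3 = p^2*(p + q) has shape L^2 M (L != M), so D-series; mu = 5 gives D_5. The Hessian of g at 0 has rank 0. Corank 2; j^3 = -p^2*(p - q) has shape L^2 M (L != M), so D-series; mu = 5 gives D_5. Both have type D_5, hence right-equivalent.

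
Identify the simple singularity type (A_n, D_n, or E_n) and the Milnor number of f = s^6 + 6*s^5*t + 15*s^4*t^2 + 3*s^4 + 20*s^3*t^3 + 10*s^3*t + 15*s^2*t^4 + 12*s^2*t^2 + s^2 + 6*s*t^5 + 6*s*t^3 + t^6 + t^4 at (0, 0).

Type A_{3}, Milnor number mu = 3.

The Hessian of f at 0 is [[2, 0], [0, 0]] with rank 1, so corank 1. A Groebner basis of the Jacobian ideal J(f) in C{s,t} is {t^3, s}; counting standard monomials gives mu = 3. Corank 1: A-series; mu = 3 gives A_3.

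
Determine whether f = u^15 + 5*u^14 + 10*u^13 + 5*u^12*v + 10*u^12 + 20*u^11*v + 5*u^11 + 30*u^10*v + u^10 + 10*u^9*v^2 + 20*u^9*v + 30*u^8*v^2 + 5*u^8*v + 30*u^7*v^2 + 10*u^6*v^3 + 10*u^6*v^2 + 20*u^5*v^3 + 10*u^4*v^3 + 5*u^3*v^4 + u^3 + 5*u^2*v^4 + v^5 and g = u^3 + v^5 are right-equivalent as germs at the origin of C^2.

Yes.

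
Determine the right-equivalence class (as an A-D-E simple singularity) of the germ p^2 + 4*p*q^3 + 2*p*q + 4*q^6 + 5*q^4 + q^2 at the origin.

A_3

The Hessian of f at 0 is [[2, 2], [2, 2]] with rank 1, so corank 1. A Groebner basis of the Jacobian ideal J(f) in C{p,q} is {q^3, p + q}; counting standard monomials gives mu = 3. Corank 1: A-series; mu = 3 gives A_3.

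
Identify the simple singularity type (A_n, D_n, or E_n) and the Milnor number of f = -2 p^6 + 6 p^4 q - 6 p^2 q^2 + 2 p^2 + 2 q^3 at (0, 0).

The Hessian of f at 0 is [[4, 0], [0, 0]] with rank 1, so corank 1. A Groebner basis of the Jacobian ideal J(f) in C{p,q} is {q^2, p}; counting standard monomials gives mu = 2. Corank 1: A-series; mu = 2 gives A_2.

Type A2, Milnor number mu = 2.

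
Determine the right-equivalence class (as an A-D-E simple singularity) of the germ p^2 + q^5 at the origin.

A_4

The Hessian of f at 0 has rank 1. Corank 1: A-series; mu = 4 gives A_4.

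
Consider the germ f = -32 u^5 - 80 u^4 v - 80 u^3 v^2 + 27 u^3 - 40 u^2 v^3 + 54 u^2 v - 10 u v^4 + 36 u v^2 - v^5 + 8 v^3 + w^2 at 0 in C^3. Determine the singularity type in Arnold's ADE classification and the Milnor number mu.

The Hessian of f at 0 is [[0, 0, 0], [0, 0, 0], [0, 0, 2]] with rank 1, so corank 2. A Groebner basis of the Jacobian ideal J(f) in C{u,v,w} is {v^5, u*v^3 + 5*v^4/8, u^2 + 4*u*v/3 + 4*v^2/9, w}; counting standard monomials gives mu = 8. Corank 2; j^3 = (3*u + 2*v)^3 is a perfect cube, so E-series; the 5-jet and mu = 8 give E_8.

Type E_{8}, Milnor number mu = 8.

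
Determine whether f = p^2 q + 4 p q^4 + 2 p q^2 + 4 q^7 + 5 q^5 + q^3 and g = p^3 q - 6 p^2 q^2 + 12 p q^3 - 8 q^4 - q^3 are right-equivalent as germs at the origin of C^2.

No.

The Hessian of f at 0 has rank 0. Corank 2; j^3 = q*(p + q)^2 has shape L^2 M (L != M), so D-series; mu = 6 gives D_6. The Hessian of g at 0 has rank 0. Corank 2; j^3 = -q^3 is a perfect cube, so E-series; the 4-jet and mu = 7 give E_7. f is D_6 but g is E_7, hence not right-equivalent.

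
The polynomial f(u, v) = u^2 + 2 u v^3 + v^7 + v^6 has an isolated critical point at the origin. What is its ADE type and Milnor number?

Type A_{6}, Milnor number mu = 6.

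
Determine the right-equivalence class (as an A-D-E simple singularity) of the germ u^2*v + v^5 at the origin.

The Hessian of f at 0 has rank 0. Corank 2; j^3 = u^2*v has shape L^2 M (L != M), so D-series; mu = 6 gives D_6.

D6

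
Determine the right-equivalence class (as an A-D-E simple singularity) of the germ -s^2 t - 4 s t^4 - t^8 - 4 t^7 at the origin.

D9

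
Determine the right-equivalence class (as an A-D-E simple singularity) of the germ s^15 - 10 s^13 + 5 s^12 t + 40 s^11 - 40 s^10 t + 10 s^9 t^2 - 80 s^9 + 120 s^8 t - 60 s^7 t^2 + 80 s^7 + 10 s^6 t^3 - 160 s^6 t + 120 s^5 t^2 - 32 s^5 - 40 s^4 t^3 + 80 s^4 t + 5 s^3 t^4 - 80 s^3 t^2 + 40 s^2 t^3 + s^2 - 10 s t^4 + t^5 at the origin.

A_{4}

The Hessian of f at 0 has rank 1. Corank 1: A-series; mu = 4 gives A_4.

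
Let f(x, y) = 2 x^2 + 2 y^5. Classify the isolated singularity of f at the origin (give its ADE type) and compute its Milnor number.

The Hessian of f at 0 has rank 1. Corank 1: A-series; mu = 4 gives A_4.

Type A_{4}, Milnor number mu = 4.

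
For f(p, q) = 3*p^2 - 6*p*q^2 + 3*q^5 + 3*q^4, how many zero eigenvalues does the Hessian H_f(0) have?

1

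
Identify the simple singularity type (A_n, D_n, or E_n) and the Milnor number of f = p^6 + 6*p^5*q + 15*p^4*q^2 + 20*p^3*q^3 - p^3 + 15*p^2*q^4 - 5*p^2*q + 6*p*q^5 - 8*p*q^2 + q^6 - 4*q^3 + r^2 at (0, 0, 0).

The Hessian of f at 0 is [[0, 0, 0], [0, 0, 0], [0, 0, 2]] with rank 1, so corank 2. A Groebner basis of the Jacobian ideal J(f) in C{p,q,r} is {p*q/6 + q^5 + q^2/3, p*q^2 + 2*q^3, p^2 + 3*p*q + 2*q^2, r}; counting standard monomials gives mu = 7. Corank 2; j^3 = -(p + q)*(p + 2*q)^2 has shape L^2 M (L != M), so D-series; mu = 7 gives D_7.

Type D_{7}, Milnor number mu = 7.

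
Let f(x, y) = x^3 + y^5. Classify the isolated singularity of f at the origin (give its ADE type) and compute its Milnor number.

Type E_8, Milnor number mu = 8.

The Hessian of f at 0 has rank 0. Corank 2; j^3 = x^3 is a perfect cube, so E-series; the 5-jet and mu = 8 give E_8.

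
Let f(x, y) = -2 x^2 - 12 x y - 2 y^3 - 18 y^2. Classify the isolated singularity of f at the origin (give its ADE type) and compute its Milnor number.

Type A2, Milnor number mu = 2.

The Hessian of f at 0 has rank 1. Corank 1: A-series; mu = 2 gives A_2.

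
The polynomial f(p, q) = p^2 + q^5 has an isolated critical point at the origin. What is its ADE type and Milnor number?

The Hessian of f at 0 has rank 1. Corank 1: A-series; mu = 4 gives A_4.

Type A_4, Milnor number mu = 4.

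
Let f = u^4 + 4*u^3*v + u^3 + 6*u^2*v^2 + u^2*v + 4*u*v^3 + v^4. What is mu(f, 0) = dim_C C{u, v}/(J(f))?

The Hessian of f at 0 has rank 0. Corank 2; j^3 = u^2*(u + v) has shape L^2 M (L != M), so D-series; mu = 5 gives D_5.

5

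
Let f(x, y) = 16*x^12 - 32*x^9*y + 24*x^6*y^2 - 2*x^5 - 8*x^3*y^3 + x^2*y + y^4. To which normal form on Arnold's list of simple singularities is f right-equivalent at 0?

D5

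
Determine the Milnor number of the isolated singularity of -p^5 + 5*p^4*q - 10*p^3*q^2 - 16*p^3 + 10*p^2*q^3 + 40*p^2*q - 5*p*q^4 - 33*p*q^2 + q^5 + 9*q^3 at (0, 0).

6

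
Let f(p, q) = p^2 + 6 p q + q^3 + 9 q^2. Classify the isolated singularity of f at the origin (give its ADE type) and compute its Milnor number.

Type A2, Milnor number mu = 2.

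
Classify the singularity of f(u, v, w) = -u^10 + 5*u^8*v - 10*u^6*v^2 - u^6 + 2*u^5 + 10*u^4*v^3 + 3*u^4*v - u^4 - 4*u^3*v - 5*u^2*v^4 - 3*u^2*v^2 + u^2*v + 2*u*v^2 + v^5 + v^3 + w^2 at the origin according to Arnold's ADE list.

D6

The Hessian of f at 0 has rank 1. Corank 2; j^3 = v*(u + v)^2 has shape L^2 M (L != M), so D-series; mu = 6 gives D_6.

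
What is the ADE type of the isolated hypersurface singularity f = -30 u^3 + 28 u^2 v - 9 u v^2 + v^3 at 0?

The Hessian of f at 0 is [[0, 0], [0, 0]] with rank 0, so corank 2. A Groebner basis of the Jacobian ideal J(f) in C{u,v} is {v^3, u^2 - 3*v^2/26, u*v - 9*v^2/26}; counting standard monomials gives mu = 4. Corank 2; j^3 = -(3*u - v)*(10*u^2 - 6*u*v + v^2) splits into three distinct lines over C (the quadratic factor has nonzero discriminant), so D_4.

D_{4}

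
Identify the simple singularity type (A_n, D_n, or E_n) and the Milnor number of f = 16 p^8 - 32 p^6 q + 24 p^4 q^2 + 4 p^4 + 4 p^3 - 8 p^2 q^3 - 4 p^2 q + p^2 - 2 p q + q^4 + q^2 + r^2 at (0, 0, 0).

Type A3, Milnor number mu = 3.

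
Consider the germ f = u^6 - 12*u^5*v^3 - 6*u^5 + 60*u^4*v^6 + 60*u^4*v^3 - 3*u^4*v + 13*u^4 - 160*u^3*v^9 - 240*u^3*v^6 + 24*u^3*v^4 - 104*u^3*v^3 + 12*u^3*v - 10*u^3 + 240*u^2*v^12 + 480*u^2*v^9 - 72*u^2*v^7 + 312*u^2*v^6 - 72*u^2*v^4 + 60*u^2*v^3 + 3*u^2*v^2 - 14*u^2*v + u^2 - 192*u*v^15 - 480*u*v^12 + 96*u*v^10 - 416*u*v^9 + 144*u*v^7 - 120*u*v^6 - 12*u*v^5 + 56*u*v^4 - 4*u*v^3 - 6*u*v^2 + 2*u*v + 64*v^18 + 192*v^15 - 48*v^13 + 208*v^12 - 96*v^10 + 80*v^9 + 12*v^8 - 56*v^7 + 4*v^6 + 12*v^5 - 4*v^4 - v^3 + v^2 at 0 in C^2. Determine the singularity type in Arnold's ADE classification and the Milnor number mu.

Type A_2, Milnor number mu = 2.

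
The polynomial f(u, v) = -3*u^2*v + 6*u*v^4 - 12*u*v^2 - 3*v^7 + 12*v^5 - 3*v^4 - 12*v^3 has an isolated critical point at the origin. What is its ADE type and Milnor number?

The Hessian of f at 0 has rank 0. Corank 2; j^3 = -3*v*(u + 2*v)^2 has shape L^2 M (L != M), so D-series; mu = 5 gives D_5.

Type D5, Milnor number mu = 5.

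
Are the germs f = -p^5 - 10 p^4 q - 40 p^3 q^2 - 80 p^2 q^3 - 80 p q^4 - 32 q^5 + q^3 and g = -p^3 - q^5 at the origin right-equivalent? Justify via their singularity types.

Yes.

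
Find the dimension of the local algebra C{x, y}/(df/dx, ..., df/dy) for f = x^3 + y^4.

6

The Hessian of f at 0 has rank 0. Corank 2; j^3 = x^3 is a perfect cube, so E-series; the 4-jet and mu = 6 give E_6.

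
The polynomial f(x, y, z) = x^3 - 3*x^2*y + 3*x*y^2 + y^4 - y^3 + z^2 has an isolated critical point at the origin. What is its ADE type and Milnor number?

The Hessian of f at 0 has rank 1. Corank 2; j^3 = (x - y)^3 is a perfect cube, so E-series; the 4-jet and mu = 6 give E_6.

Type E_{6}, Milnor number mu = 6.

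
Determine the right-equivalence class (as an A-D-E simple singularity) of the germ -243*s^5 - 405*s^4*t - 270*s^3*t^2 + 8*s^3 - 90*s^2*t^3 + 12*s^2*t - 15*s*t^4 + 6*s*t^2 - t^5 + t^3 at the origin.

E8

The Hessian of f at 0 has rank 0. Corank 2; j^3 = (2*s + t)^3 is a perfect cube, so E-series; the 5-jet and mu = 8 give E_8.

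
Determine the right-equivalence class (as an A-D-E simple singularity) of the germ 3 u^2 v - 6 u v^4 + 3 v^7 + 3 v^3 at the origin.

D_4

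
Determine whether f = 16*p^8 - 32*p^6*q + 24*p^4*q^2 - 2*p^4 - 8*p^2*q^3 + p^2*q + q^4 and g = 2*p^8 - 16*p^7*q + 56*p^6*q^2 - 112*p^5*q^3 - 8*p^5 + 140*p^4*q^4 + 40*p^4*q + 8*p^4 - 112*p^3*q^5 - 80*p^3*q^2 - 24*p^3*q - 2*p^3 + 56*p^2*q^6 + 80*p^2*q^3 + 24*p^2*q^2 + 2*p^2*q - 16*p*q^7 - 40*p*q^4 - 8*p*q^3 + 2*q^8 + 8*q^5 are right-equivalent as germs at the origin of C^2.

No.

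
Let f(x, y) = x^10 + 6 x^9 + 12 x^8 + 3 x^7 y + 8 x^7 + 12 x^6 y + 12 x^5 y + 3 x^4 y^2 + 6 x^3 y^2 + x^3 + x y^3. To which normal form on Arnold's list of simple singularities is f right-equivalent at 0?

E7

The Hessian of f at 0 has rank 0. Corank 2; j^3 = x^3 is a perfect cube, so E-series; the 4-jet and mu = 7 give E_7.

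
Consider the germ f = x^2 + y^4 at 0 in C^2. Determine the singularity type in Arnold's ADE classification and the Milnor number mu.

The Hessian of f at 0 has rank 1. Corank 1: A-series; mu = 3 gives A_3.

Type A3, Milnor number mu = 3.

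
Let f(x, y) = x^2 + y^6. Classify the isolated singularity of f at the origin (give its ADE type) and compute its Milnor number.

Type A_{5}, Milnor number mu = 5.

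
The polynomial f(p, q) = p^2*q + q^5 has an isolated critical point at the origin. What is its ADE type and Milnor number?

Type D6, Milnor number mu = 6.

The Hessian of f at 0 has rank 0. Corank 2; j^3 = p^2*q has shape L^2 M (L != M), so D-series; mu = 6 gives D_6.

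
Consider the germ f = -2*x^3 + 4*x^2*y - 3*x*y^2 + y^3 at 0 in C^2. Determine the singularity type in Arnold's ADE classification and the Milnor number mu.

Type D4, Milnor number mu = 4.

The Hessian of f at 0 is [[0, 0], [0, 0]] with rank 0, so corank 2. A Groebner basis of the Jacobian ideal J(f) in C{x,y} is {y^3, x^2 - 3*y^2/2, x*y - 3*y^2/2}; counting standard monomials gives mu = 4. Corank 2; j^3 = -(x - y)*(2*x^2 - 2*x*y + y^2) splits into three distinct lines over C (the quadratic factor has nonzero discriminant), so D_4.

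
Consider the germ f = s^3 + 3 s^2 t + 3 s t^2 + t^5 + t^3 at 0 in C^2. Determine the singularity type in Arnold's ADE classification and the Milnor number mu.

The Hessian of f at 0 has rank 0. Corank 2; j^3 = (s + t)^3 is a perfect cube, so E-series; the 5-jet and mu = 8 give E_8.

Type E_8, Milnor number mu = 8.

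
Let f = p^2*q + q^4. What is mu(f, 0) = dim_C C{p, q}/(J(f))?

5

The Hessian of f at 0 has rank 0. Corank 2; j^3 = p^2*q has shape L^2 M (L != M), so D-series; mu = 5 gives D_5.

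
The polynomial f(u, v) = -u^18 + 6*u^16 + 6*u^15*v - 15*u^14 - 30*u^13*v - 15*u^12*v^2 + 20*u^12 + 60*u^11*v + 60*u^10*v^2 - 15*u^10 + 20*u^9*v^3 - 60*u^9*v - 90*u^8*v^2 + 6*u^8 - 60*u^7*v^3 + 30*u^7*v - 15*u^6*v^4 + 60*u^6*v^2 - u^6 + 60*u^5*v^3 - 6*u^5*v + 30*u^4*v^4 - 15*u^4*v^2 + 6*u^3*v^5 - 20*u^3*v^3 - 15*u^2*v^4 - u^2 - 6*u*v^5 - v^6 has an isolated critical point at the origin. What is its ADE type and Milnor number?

Type A_5, Milnor number mu = 5.

The Hessian of f at 0 has rank 1. Corank 1: A-series; mu = 5 gives A_5.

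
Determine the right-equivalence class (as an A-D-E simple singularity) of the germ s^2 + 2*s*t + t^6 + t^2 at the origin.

A_{5}

The Hessian of f at 0 is [[2, 2], [2, 2]] with rank 1, so corank 1. A Groebner basis of the Jacobian ideal J(f) in C{s,t} is {t^5, s + t}; counting standard monomials gives mu = 5. Corank 1: A-series; mu = 5 gives A_5.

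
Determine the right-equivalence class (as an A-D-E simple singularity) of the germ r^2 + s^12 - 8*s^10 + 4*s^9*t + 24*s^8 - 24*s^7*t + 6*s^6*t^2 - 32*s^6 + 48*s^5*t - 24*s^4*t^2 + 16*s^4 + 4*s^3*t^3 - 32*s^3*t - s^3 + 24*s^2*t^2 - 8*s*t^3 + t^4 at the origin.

E6

The Hessian of f at 0 has rank 1. Corank 2; j^3 = -s^3 is a perfect cube, so E-series; the 4-jet and mu = 6 give E_6.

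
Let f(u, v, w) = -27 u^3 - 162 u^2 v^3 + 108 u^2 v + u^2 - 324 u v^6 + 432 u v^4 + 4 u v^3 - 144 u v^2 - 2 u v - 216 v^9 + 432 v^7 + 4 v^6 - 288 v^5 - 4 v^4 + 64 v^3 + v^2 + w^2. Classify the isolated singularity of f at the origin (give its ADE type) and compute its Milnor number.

The Hessian of f at 0 has rank 2. Corank 1: A-series; mu = 2 gives A_2.

Type A_{2}, Milnor number mu = 2.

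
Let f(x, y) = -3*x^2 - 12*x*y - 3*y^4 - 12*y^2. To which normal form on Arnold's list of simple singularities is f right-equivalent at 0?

A_3

The Hessian of f at 0 is [[-6, -12], [-12, -24]] with rank 1, so corank 1. A Groebner basis of the Jacobian ideal J(f) in C{x,y} is {y^3, x + 2*y}; counting standard monomials gives mu = 3. Corank 1: A-series; mu = 3 gives A_3.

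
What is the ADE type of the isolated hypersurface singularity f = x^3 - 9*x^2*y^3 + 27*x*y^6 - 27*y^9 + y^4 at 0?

The Hessian of f at 0 is [[0, 0], [0, 0]] with rank 0, so corank 2. A Groebner basis of the Jacobian ideal J(f) in C{x,y} is {y^3, x^2}; counting standard monomials gives mu = 6. Corank 2; j^3 = x^3 is a perfect cube, so E-series; the 4-jet and mu = 6 give E_6.

E_{6}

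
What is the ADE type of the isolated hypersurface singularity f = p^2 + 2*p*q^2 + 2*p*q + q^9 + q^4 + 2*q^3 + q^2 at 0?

A8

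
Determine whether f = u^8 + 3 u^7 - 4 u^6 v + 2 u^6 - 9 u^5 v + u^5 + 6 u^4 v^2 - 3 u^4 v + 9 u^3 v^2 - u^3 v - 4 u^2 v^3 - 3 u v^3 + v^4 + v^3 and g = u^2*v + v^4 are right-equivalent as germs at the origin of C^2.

The Hessian of f at 0 is [[0, 0], [0, 0]] with rank 0, so corank 2. A Groebner basis of the Jacobian ideal J(f) in C{u,v} is {u^3 + 18*u*v^2 - 3*v^2, u^2*v - 5*u*v^2, v^3}; counting standard monomials gives mu = 7. Corank 2; j^3 = v^3 is a perfect cube, so E-series; the 4-jet and mu = 7 give E_7. The Hessian of g at 0 is [[0, 0], [0, 0]] with rank 0, so corank 2. A Groebner basis of the Jacobian ideal J(g) in C{u,v} is {u^3, u^2/4 + v^3, u*v}; counting standard monomials gives mu = 5. Corank 2; j^3 = u^2*v has shape L^2 M (L != M), so D-series; mu = 5 gives D_5. f is E_7 but g is D_5, hence not right-equivalent.

No.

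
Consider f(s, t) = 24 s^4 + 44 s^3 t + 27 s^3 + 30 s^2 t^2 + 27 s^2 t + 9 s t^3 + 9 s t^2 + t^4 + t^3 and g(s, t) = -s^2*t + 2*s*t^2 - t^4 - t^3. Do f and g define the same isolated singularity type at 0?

No.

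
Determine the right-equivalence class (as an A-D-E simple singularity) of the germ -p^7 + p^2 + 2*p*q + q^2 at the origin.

The Hessian of f at 0 has rank 1. Corank 1: A-series; mu = 6 gives A_6.

A_6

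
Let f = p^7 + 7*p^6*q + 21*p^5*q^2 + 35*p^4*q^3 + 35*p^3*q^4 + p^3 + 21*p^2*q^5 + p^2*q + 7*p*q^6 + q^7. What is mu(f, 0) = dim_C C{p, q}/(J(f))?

The Hessian of f at 0 has rank 0. Corank 2; j^3 = p^2*(p + q) has shape L^2 M (L != M), so D-series; mu = 8 gives D_8.

8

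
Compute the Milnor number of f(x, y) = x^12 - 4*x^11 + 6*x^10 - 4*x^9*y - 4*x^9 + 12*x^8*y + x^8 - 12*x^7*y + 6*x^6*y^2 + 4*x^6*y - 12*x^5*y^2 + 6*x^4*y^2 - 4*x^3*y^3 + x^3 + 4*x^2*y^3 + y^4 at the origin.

6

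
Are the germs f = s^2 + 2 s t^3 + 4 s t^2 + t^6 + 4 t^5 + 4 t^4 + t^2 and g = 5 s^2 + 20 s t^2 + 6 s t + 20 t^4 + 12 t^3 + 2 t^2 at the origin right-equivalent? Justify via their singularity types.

The Hessian of f at 0 has rank 2. Corank 0: nondegenerate Morse point, so A_1. The Hessian of g at 0 has rank 2. Corank 0: nondegenerate Morse point, so A_1. Both have type A_1, hence right-equivalent.

Yes.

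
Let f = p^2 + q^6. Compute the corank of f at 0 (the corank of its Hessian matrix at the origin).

The Hessian at 0 is [[2, 0], [0, 0]] of rank 1; hence corank 1.

1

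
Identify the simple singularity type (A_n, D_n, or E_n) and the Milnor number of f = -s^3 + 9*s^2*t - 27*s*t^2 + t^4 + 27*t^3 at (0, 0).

Type E_{6}, Milnor number mu = 6.

The Hessian of f at 0 is [[0, 0], [0, 0]] with rank 0, so corank 2. A Groebner basis of the Jacobian ideal J(f) in C{s,t} is {t^3, s^2 - 6*s*t + 9*t^2}; counting standard monomials gives mu = 6. Corank 2; j^3 = -(s - 3*t)^3 is a perfect cube, so E-series; the 4-jet and mu = 6 give E_6.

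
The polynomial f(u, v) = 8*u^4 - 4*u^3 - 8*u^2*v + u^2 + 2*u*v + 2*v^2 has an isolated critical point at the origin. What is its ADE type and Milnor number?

Type A1, Milnor number mu = 1.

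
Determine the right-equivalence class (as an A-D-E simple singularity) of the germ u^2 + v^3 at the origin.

A_{2}

The Hessian of f at 0 has rank 1. Corank 1: A-series; mu = 2 gives A_2.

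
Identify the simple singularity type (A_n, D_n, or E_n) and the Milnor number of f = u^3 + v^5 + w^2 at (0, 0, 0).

The Hessian of f at 0 has rank 1. Corank 2; j^3 = u^3 is a perfect cube, so E-series; the 5-jet and mu = 8 give E_8.

Type E_{8}, Milnor number mu = 8.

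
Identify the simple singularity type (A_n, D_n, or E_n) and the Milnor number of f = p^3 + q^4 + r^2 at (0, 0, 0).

Type E_6, Milnor number mu = 6.

The Hessian of f at 0 is [[0, 0, 0], [0, 0, 0], [0, 0, 2]] with rank 1, so corank 2. A Groebner basis of the Jacobian ideal J(f) in C{p,q,r} is {q^3, p^2, r}; counting standard monomials gives mu = 6. Corank 2; j^3 = p^3 is a perfect cube, so E-series; the 4-jet and mu = 6 give E_6.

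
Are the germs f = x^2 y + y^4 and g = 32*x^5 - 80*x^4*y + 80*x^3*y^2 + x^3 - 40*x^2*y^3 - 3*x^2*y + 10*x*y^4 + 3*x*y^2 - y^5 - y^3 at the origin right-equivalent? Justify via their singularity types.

No.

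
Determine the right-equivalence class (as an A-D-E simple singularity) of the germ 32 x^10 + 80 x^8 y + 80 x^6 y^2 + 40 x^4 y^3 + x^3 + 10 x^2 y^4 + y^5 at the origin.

The Hessian of f at 0 has rank 0. Corank 2; j^3 = x^3 is a perfect cube, so E-series; the 5-jet and mu = 8 give E_8.

E_8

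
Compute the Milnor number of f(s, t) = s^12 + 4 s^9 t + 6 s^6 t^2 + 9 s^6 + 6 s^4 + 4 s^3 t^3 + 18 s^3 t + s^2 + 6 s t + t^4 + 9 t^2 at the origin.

The Hessian of f at 0 is [[2, 6], [6, 18]] with rank 1, so corank 1. A Groebner basis of the Jacobian ideal J(f) in C{s,t} is {t^3, s + 3*t}; counting standard monomials gives mu = 3. Corank 1: A-series; mu = 3 gives A_3.

3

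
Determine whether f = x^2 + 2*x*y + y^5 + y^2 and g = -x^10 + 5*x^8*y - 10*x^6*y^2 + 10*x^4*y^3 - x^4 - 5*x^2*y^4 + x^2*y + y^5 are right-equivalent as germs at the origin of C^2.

No.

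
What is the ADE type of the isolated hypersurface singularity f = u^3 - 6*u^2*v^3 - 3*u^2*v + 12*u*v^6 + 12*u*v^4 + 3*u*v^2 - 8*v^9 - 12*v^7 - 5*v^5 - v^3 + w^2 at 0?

E8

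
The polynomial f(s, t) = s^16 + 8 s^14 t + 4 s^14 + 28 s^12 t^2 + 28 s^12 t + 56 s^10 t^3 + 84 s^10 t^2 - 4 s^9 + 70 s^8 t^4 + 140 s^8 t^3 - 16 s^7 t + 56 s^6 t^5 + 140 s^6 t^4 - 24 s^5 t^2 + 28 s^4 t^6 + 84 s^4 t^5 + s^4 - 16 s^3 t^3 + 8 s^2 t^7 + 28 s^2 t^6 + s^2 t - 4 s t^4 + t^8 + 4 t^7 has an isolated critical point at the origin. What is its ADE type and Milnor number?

The Hessian of f at 0 has rank 0. Corank 2; j^3 = s^2*t has shape L^2 M (L != M), so D-series; mu = 9 gives D_9.

Type D_{9}, Milnor number mu = 9.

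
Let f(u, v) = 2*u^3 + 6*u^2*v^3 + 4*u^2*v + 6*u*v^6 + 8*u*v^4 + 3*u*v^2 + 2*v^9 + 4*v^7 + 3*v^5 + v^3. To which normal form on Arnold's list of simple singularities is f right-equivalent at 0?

D4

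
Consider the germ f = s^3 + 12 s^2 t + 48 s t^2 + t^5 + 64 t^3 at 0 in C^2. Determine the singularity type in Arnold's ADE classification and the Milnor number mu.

Type E8, Milnor number mu = 8.

The Hessian of f at 0 is [[0, 0], [0, 0]] with rank 0, so corank 2. A Groebner basis of the Jacobian ideal J(f) in C{s,t} is {t^4, s^2 + 8*s*t + 16*t^2}; counting standard monomials gives mu = 8. Corank 2; j^3 = (s + 4*t)^3 is a perfect cube, so E-series; the 5-jet and mu = 8 give E_8.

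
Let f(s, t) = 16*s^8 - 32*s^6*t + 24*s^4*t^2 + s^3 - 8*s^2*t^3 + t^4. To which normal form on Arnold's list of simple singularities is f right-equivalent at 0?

The Hessian of f at 0 has rank 0. Corank 2; j^3 = s^3 is a perfect cube, so E-series; the 4-jet and mu = 6 give E_6.

E_{6}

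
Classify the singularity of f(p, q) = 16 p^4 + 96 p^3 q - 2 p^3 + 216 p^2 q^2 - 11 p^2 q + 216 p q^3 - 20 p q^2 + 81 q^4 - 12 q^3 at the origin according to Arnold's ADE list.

The Hessian of f at 0 has rank 0. Corank 2; j^3 = -(p + 2*q)^2*(2*p + 3*q) has shape L^2 M (L != M), so D-series; mu = 5 gives D_5.

D_5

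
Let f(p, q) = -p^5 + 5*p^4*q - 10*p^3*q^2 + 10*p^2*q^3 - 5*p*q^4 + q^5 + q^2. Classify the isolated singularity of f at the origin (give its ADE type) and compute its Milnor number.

The Hessian of f at 0 is [[0, 0], [0, 2]] with rank 1, so corank 1. A Groebner basis of the Jacobian ideal J(f) in C{p,q} is {p^4, q}; counting standard monomials gives mu = 4. Corank 1: A-series; mu = 4 gives A_4.

Type A_4, Milnor number mu = 4.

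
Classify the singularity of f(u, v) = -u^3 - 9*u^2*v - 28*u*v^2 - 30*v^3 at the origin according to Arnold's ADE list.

D4

The Hessian of f at 0 has rank 0. Corank 2; j^3 = -(u + 3*v)*(u^2 + 6*u*v + 10*v^2) splits into three distinct lines over C (the quadratic factor has nonzero discriminant), so D_4.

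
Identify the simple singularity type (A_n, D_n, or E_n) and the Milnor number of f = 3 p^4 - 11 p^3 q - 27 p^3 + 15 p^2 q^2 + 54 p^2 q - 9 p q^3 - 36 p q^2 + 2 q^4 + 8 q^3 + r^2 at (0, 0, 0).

The Hessian of f at 0 has rank 1. Corank 2; j^3 = -(3*p - 2*q)^3 is a perfect cube, so E-series; the 4-jet and mu = 7 give E_7.

Type E7, Milnor number mu = 7.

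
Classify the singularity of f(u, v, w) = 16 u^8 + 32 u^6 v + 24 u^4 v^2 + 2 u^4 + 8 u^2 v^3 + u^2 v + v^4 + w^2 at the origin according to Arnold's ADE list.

The Hessian of f at 0 is [[0, 0, 0], [0, 0, 0], [0, 0, 2]] with rank 1, so corank 2. A Groebner basis of the Jacobian ideal J(f) in C{u,v,w} is {u^3, u^2/4 + v^3, u*v, w}; counting standard monomials gives mu = 5. Corank 2; j^3 = u^2*v has shape L^2 M (L != M), so D-series; mu = 5 gives D_5.

D_5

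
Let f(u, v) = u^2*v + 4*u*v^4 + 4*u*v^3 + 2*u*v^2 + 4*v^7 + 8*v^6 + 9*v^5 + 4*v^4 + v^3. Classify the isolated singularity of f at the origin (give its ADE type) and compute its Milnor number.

The Hessian of f at 0 has rank 0. Corank 2; j^3 = v*(u + v)^2 has shape L^2 M (L != M), so D-series; mu = 6 gives D_6.

Type D_6, Milnor number mu = 6.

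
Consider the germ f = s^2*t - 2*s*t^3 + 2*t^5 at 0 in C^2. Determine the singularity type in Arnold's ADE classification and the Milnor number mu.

Type D_6, Milnor number mu = 6.

The Hessian of f at 0 has rank 0. Corank 2; j^3 = s^2*t has shape L^2 M (L != M), so D-series; mu = 6 gives D_6.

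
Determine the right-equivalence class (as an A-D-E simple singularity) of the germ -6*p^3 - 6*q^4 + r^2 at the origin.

The Hessian of f at 0 is [[0, 0, 0], [0, 0, 0], [0, 0, 2]] with rank 1, so corank 2. A Groebner basis of the Jacobian ideal J(f) in C{p,q,r} is {q^3, p^2, r}; counting standard monomials gives mu = 6. Corank 2; j^3 = -6*p^3 is a perfect cube, so E-series; the 4-jet and mu = 6 give E_6.

E6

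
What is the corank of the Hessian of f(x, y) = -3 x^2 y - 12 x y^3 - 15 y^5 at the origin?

2

Hessian at 0 has rank 0.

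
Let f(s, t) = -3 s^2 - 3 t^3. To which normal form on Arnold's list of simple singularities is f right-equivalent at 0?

A2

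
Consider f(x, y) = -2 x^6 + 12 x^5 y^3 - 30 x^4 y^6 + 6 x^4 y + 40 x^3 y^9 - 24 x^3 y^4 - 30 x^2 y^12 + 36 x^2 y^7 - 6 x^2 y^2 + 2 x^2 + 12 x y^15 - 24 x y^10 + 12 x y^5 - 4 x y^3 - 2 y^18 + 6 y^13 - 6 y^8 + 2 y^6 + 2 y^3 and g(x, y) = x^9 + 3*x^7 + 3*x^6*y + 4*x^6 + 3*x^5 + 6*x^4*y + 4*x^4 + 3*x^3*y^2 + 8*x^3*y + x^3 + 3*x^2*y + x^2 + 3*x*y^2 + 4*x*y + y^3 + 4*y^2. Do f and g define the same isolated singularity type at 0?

The Hessian of f at 0 has rank 1. Corank 1: A-series; mu = 2 gives A_2. The Hessian of g at 0 has rank 1. Corank 1: A-series; mu = 2 gives A_2. Both have type A_2, hence right-equivalent.

Yes.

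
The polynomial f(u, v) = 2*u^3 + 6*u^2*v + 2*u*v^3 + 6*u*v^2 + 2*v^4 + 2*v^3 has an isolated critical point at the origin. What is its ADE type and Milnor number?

The Hessian of f at 0 has rank 0. Corank 2; j^3 = 2*(u + v)^3 is a perfect cube, so E-series; the 4-jet and mu = 7 give E_7.

Type E7, Milnor number mu = 7.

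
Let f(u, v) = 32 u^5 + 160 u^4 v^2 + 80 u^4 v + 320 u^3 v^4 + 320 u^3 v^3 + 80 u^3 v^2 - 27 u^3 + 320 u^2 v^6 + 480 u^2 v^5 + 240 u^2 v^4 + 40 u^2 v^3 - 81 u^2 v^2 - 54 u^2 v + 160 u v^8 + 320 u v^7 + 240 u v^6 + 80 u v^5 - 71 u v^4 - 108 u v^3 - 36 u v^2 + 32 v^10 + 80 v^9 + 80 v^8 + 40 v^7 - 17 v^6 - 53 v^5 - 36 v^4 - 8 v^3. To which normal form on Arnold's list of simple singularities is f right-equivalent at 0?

The Hessian of f at 0 has rank 0. Corank 2; j^3 = -(3*u + 2*v)^3 is a perfect cube, so E-series; the 5-jet and mu = 8 give E_8.

E_8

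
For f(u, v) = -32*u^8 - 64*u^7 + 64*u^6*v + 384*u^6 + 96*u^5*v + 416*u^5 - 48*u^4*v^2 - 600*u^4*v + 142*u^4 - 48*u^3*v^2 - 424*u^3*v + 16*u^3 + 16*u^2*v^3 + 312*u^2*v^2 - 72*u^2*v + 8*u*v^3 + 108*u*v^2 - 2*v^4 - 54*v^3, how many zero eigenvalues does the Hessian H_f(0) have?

2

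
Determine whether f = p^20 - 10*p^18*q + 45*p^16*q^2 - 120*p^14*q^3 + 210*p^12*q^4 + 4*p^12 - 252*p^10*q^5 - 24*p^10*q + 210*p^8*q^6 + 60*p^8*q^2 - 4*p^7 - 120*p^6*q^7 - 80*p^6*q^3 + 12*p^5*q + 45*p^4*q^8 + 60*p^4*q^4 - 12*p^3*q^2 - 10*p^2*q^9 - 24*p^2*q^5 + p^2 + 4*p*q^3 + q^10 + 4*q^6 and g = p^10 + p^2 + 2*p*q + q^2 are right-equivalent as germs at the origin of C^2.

Yes.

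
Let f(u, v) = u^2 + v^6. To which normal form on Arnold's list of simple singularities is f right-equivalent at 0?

A_5

The Hessian of f at 0 is [[2, 0], [0, 0]] with rank 1, so corank 1. A Groebner basis of the Jacobian ideal J(f) in C{u,v} is {v^5, u}; counting standard monomials gives mu = 5. Corank 1: A-series; mu = 5 gives A_5.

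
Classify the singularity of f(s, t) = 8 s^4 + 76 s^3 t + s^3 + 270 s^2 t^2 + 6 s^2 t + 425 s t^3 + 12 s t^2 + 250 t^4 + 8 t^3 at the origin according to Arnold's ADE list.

The Hessian of f at 0 is [[0, 0], [0, 0]] with rank 0, so corank 2. A Groebner basis of the Jacobian ideal J(f) in C{s,t} is {3*s^2/4 + 3*s*t + t^4 + t^3/4 + 3*t^2, s^3 + 27*s^2/2 + 54*s*t + 25*t^3/2 + 54*t^2, s^2*t - 17*s^2/4 - 17*s*t - 65*t^3/12 - 17*t^2, s^2 + s*t^2 + 4*s*t + 7*t^3/3 + 4*t^2}; counting standard monomials gives mu = 7. Corank 2; j^3 = (s + 2*t)^3 is a perfect cube, so E-series; the 4-jet and mu = 7 give E_7.

E_{7}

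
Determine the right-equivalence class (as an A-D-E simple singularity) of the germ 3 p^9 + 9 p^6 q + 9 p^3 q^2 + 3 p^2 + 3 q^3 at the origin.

A2

The Hessian of f at 0 has rank 1. Corank 1: A-series; mu = 2 gives A_2.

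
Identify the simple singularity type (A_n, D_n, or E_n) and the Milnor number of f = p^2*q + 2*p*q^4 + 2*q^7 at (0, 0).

Type D8, Milnor number mu = 8.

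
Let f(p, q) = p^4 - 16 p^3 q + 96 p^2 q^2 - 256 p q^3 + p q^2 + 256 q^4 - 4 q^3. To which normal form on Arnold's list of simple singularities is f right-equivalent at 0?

The Hessian of f at 0 has rank 0. Corank 2; j^3 = q^2*(p - 4*q) has shape L^2 M (L != M), so D-series; mu = 5 gives D_5.

D_5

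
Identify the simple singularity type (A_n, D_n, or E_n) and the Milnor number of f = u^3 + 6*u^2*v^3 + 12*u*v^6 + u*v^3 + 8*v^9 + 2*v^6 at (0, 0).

The Hessian of f at 0 has rank 0. Corank 2; j^3 = u^3 is a perfect cube, so E-series; the 4-jet and mu = 7 give E_7.

Type E_{7}, Milnor number mu = 7.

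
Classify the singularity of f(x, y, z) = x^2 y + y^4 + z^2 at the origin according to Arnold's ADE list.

D_5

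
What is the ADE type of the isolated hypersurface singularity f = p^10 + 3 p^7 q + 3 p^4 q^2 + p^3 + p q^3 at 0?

E_7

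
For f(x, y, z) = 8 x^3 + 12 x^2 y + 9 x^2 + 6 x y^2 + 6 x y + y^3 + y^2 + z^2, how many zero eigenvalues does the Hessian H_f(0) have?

1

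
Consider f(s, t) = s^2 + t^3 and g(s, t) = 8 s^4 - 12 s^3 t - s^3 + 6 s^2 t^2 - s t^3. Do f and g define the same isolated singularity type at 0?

No.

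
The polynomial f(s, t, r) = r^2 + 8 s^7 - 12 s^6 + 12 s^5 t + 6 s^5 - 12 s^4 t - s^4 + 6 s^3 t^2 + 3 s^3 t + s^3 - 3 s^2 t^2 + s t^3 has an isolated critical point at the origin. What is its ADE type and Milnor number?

Type E7, Milnor number mu = 7.

The Hessian of f at 0 has rank 1. Corank 2; j^3 = s^3 is a perfect cube, so E-series; the 4-jet and mu = 7 give E_7.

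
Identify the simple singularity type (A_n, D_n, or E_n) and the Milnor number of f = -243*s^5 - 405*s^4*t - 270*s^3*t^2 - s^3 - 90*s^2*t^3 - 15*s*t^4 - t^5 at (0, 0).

Type E_{8}, Milnor number mu = 8.

The Hessian of f at 0 is [[0, 0], [0, 0]] with rank 0, so corank 2. A Groebner basis of the Jacobian ideal J(f) in C{s,t} is {t^5, s*t^3 + t^4/12, s^2}; counting standard monomials gives mu = 8. Corank 2; j^3 = -s^3 is a perfect cube, so E-series; the 5-jet and mu = 8 give E_8.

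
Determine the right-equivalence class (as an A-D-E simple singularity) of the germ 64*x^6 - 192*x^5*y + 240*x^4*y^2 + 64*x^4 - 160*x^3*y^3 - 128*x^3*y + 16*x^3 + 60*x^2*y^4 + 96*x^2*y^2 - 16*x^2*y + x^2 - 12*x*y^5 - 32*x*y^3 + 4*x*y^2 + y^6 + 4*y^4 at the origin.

The Hessian of f at 0 is [[2, 0], [0, 0]] with rank 1, so corank 1. A Groebner basis of the Jacobian ideal J(f) in C{x,y} is {x*y^2 + x*y/2 - x/16 - y^2/8, 5*x*y/2 - x/4 + y^3 - y^2/2, x^2 - x*y + x/8 + y^2/4}; counting standard monomials gives mu = 5. Corank 1: A-series; mu = 5 gives A_5.

A_5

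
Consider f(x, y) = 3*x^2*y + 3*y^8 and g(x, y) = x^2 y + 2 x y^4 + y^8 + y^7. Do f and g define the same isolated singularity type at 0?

Yes.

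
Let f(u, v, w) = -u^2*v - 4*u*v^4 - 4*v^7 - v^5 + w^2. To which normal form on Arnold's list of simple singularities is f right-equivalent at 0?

D6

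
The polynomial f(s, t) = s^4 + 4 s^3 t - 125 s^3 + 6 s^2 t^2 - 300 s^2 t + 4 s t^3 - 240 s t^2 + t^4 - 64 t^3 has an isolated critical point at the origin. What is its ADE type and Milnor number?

Type E_{6}, Milnor number mu = 6.

The Hessian of f at 0 has rank 0. Corank 2; j^3 = -(5*s + 4*t)^3 is a perfect cube, so E-series; the 4-jet and mu = 6 give E_6.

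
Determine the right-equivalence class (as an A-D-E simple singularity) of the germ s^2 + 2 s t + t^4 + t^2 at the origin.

A3

The Hessian of f at 0 has rank 1. Corank 1: A-series; mu = 3 gives A_3.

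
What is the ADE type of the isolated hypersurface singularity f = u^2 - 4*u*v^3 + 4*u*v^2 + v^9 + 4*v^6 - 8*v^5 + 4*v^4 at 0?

A_{8}

The Hessian of f at 0 has rank 1. Corank 1: A-series; mu = 8 gives A_8.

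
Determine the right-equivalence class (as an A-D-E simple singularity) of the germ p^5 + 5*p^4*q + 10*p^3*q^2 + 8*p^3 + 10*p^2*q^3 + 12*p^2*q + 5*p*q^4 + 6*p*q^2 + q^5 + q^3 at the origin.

E_{8}

The Hessian of f at 0 is [[0, 0], [0, 0]] with rank 0, so corank 2. A Groebner basis of the Jacobian ideal J(f) in C{p,q} is {q^5, p*q^3 + 5*q^4/8, p^2 + p*q + q^2/4}; counting standard monomials gives mu = 8. Corank 2; j^3 = (2*p + q)^3 is a perfect cube, so E-series; the 5-jet and mu = 8 give E_8.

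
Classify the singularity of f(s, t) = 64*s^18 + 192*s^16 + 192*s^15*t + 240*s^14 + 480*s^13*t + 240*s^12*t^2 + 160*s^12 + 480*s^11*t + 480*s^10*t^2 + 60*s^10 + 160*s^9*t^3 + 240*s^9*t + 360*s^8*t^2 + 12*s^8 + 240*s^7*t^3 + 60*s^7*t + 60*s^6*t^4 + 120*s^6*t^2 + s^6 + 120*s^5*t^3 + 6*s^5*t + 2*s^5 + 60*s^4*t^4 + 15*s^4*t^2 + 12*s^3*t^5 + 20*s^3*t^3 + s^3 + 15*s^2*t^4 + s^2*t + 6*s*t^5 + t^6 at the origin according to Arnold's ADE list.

D_7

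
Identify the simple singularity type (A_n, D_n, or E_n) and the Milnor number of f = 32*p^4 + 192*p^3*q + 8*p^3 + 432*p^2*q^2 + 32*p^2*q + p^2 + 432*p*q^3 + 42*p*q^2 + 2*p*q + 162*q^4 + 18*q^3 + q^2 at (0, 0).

The Hessian of f at 0 is [[2, 2], [2, 2]] with rank 1, so corank 1. A Groebner basis of the Jacobian ideal J(f) in C{p,q} is {p^2 + p + q, p*q - p - q, p + q^2 + q}; counting standard monomials gives mu = 3. Corank 1: A-series; mu = 3 gives A_3.

Type A_3, Milnor number mu = 3.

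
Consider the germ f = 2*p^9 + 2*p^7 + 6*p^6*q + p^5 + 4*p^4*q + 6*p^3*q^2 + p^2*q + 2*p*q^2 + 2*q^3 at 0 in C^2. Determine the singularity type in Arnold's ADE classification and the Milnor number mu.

The Hessian of f at 0 has rank 0. Corank 2; j^3 = q*(p^2 + 2*p*q + 2*q^2) splits into three distinct lines over C (the quadratic factor has nonzero discriminant), so D_4.

Type D_{4}, Milnor number mu = 4.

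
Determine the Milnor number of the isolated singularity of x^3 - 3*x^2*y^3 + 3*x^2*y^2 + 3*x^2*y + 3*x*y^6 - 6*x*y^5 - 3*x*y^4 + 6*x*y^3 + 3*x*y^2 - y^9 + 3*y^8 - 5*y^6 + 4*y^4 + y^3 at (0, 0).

The Hessian of f at 0 is [[0, 0], [0, 0]] with rank 0, so corank 2. A Groebner basis of the Jacobian ideal J(f) in C{x,y} is {x^3 + 3*x^2/2 + 3*x*y + 3*y^2/2, x^2*y - x^2 - 2*x*y - y^2, x^2/2 + x*y^2 + x*y + y^2/2, y^3}; counting standard monomials gives mu = 6. Corank 2; j^3 = (x + y)^3 is a perfect cube, so E-series; the 4-jet and mu = 6 give E_6.

6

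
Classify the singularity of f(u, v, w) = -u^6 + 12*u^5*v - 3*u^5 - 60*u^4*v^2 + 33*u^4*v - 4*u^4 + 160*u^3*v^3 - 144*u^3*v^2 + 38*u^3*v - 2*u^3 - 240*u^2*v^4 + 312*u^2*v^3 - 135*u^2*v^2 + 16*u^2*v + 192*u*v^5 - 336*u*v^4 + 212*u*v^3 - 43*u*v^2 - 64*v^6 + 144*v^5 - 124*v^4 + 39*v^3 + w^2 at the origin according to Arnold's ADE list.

The Hessian of f at 0 is [[0, 0, 0], [0, 0, 0], [0, 0, 2]] with rank 1, so corank 2. A Groebner basis of the Jacobian ideal J(f) in C{u,v,w} is {v^3, u^2 - 23*v^2/2, u*v - 7*v^2/2, w}; counting standard monomials gives mu = 4. Corank 2; j^3 = -(u - 3*v)*(2*u^2 - 10*u*v + 13*v^2) splits into three distinct lines over C (the quadratic factor has nonzero discriminant), so D_4.

D4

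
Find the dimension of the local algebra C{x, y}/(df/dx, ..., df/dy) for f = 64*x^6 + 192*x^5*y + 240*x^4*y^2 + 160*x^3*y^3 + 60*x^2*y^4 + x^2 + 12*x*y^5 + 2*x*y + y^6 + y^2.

5

The Hessian of f at 0 has rank 1. Corank 1: A-series; mu = 5 gives A_5.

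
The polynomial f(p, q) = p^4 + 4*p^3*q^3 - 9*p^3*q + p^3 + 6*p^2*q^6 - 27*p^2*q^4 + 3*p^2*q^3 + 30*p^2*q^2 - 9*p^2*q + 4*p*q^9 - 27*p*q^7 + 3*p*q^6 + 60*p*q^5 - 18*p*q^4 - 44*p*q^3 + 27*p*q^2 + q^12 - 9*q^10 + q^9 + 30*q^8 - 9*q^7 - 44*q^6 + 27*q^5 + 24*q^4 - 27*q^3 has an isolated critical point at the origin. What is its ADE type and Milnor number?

Type E_7, Milnor number mu = 7.

The Hessian of f at 0 has rank 0. Corank 2; j^3 = (p - 3*q)^3 is a perfect cube, so E-series; the 4-jet and mu = 7 give E_7.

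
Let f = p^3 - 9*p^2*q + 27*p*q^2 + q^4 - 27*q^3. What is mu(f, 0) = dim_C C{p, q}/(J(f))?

6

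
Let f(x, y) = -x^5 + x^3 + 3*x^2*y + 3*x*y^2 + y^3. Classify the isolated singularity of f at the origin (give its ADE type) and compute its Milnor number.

The Hessian of f at 0 is [[0, 0], [0, 0]] with rank 0, so corank 2. A Groebner basis of the Jacobian ideal J(f) in C{x,y} is {y^5, x*y^3 + 3*y^4/4, x^2 + 2*x*y + y^2}; counting standard monomials gives mu = 8. Corank 2; j^3 = (x + y)^3 is a perfect cube, so E-series; the 5-jet and mu = 8 give E_8.

Type E_{8}, Milnor number mu = 8.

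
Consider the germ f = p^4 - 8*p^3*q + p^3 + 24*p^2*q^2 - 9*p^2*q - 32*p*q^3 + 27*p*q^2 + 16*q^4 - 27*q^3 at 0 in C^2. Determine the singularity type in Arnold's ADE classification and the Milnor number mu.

The Hessian of f at 0 has rank 0. Corank 2; j^3 = (p - 3*q)^3 is a perfect cube, so E-series; the 4-jet and mu = 6 give E_6.

Type E_6, Milnor number mu = 6.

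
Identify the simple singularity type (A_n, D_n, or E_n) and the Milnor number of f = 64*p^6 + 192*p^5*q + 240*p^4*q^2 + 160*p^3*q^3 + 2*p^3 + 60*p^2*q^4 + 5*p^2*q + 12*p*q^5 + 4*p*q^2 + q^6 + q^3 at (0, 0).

Type D_{7}, Milnor number mu = 7.

The Hessian of f at 0 has rank 0. Corank 2; j^3 = (p + q)^2*(2*p + q) has shape L^2 M (L != M), so D-series; mu = 7 gives D_7.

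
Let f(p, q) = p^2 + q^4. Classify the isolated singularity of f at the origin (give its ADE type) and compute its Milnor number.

Type A_3, Milnor number mu = 3.

The Hessian of f at 0 has rank 1. Corank 1: A-series; mu = 3 gives A_3.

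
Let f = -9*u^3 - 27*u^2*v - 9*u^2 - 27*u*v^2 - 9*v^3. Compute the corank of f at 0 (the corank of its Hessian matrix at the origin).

Hessian at 0 has rank 1.

1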